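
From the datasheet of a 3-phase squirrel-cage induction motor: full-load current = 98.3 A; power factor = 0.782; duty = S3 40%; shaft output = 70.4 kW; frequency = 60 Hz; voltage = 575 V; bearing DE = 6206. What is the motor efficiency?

92.0 %

P_out = 70.4 kW = 70400 W
P_in = √3·V_L·I_L·cosφ = 1.732 × 575 × 98.3 × 0.782 = 76555 W
η = P_out / P_in = 70400 / 76555 = 0.920 = 92.0%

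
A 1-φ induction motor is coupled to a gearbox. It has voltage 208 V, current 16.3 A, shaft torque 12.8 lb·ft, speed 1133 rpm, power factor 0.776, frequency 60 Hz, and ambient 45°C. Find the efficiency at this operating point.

τ = 12.8 lb·ft × 1.356 = 17.36 N·m
ω = 2π × 1133/60 = 118.6 rad/s; P_out = τω = 17.36 × 118.6 = 2059 W
P_in = V·I·cosφ = 208 × 16.3 × 0.776 = 2631 W
η = P_out / P_in = 2059 / 2631 = 0.783 = 78.3%

78.3 %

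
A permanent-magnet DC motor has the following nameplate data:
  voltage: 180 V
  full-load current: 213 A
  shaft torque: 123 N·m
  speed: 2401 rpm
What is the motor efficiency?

ω = 2π × 2401/60 = 251.4 rad/s; P_out = τω = 123 × 251.4 = 30922 W
P_in = V·I = 180 × 213 = 38340 W
η = P_out / P_in = 30922 / 38340 = 0.807 = 80.7%

80.7 %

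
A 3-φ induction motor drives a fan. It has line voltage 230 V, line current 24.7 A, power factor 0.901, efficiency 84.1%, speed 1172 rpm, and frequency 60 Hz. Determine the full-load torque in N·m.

60.8 N·m

P_in = √3·V·I·cosφ = 1.732 × 230 × 24.7 × 0.901 = 8865 W
P_out = η·P_in = 0.841 × 8865 = 7455 W
n = 1172 rpm
ω = 2π×1172/60 = 122.7 rad/s
τ = P_out/ω = 7455/122.7 = 60.8 N·m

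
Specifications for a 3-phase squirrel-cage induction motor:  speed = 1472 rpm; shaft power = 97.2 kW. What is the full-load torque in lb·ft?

ω = 2π × 1472/60 = 154.1 rad/s
τ = P/ω = 97200/154.1 = 630.8 N·m
In lb·ft: 630.8/1.356 = 465 lb·ft

465 lb·ft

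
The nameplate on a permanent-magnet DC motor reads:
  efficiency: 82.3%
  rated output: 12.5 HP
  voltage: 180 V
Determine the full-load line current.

P_out = 12.5 × 746 = 9325 W
P_in = P_out / η = 9325 / 0.823 = 11330 W
I = P_in / V = 11330 / 180 = 62.9 A

62.9 A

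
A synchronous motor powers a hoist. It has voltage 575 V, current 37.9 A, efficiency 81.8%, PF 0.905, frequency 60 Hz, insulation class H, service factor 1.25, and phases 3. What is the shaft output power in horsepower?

37.5 HP

P_in = √3·V·I·cosφ = 1.732 × 575 × 37.9 × 0.905 = 34159 W
P_out = η·P_in = 0.818 × 34159 = 27942 W
= 27942/746 = 37.5 HP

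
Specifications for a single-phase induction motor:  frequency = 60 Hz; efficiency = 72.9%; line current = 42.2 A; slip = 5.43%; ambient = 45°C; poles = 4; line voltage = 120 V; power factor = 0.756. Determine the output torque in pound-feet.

11.5 lb·ft

P_in = V·I·cosφ = 120 × 42.2 × 0.756 = 3828 W
P_out = η·P_in = 0.729 × 3828 = 2791 W
n_s = 120×60/4 = 1800 rpm; n = 1800×(1−0.0543) = 1702 rpm
ω = 2π×1702/60 = 178.2 rad/s
τ = P_out/ω = 2791/178.2 = 15.66 N·m
In lb·ft: 15.66/1.356 = 11.5 lb·ft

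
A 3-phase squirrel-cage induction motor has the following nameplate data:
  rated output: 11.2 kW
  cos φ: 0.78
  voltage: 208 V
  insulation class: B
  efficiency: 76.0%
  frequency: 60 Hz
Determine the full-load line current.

P_out = 11.2 kW = 11200 W
P_in = P_out / η = 11200 / 0.760 = 14737 W
I_L = P_in / (√3·V_L·cosφ) = 14737 / (1.732 × 208 × 0.78) = 52.4 A

52.4 A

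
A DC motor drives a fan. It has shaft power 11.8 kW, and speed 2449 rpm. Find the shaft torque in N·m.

46 N·m

ω = 2π × 2449/60 = 256.5 rad/s
τ = P/ω = 11800/256.5 = 46 N·m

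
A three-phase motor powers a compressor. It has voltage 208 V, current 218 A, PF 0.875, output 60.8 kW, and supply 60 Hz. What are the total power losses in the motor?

7920 W

P_in = √3·V·I·cosφ = 1.732×208×218×0.875 = 68719 W
P_out = 60800 W
Losses = P_in − P_out = 68719 − 60800 = 7919 W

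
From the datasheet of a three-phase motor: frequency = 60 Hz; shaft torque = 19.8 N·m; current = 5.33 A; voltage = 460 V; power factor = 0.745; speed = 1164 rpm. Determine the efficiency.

ω = 2π × 1164/60 = 121.9 rad/s; P_out = τω = 19.8 × 121.9 = 2414 W
P_in = √3·V_L·I_L·cosφ = 1.732 × 460 × 5.33 × 0.745 = 3164 W
η = P_out / P_in = 2414 / 3164 = 0.763 = 76.3%

76.3 %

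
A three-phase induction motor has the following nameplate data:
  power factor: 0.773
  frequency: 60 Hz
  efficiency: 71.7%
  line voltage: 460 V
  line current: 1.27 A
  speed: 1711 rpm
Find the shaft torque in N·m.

P_in = √3·V·I·cosφ = 1.732 × 460 × 1.27 × 0.773 = 782 W
P_out = η·P_in = 0.717 × 782 = 561 W
n = 1711 rpm
ω = 2π×1711/60 = 179.2 rad/s
τ = P_out/ω = 561/179.2 = 3.13 N·m

3.13 N·m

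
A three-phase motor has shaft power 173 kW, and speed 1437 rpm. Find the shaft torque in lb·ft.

ω = 2π × 1437/60 = 150.5 rad/s
τ = P/ω = 173000/150.5 = 1150 N·m
In lb·ft: 1150/1.356 = 848 lb·ft

848 lb·ft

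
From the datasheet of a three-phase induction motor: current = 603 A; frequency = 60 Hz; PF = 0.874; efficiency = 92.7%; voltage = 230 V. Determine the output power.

P_in = √3·V·I·cosφ = 1.732 × 230 × 603 × 0.874 = 209944 W
P_out = η·P_in = 0.927 × 209944 = 194618 W

195 kW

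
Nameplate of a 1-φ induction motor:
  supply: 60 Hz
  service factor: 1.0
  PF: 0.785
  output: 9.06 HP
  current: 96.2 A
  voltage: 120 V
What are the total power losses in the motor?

P_in = V·I·cosφ = 120×96.2×0.785 = 9062 W
P_out = 9.06×746 = 6759 W
Losses = P_in − P_out = 9062 − 6759 = 2303 W

2.3 kW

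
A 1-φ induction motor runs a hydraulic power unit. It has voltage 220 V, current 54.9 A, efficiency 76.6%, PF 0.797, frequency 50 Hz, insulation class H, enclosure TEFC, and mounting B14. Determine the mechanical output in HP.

9.88 HP

P_in = V·I·cosφ = 220 × 54.9 × 0.797 = 9626 W
P_out = η·P_in = 0.766 × 9626 = 7374 W
= 7374/746 = 9.88 HP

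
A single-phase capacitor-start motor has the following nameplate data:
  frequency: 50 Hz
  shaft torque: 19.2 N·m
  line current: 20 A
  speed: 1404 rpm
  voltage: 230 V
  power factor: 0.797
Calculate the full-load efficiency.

77.0 %

ω = 2π × 1404/60 = 147 rad/s; P_out = τω = 19.2 × 147 = 2822 W
P_in = V·I·cosφ = 230 × 20 × 0.797 = 3666 W
η = P_out / P_in = 2822 / 3666 = 0.770 = 77.0%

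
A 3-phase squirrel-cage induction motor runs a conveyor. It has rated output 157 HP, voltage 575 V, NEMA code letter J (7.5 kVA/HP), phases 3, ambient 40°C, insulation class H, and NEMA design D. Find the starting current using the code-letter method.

S_LR = 7.5 × 157 = 1177.5 kVA
I_LR = S_LR/(√3·V_L) = 1177500/(1.732×575) = 1180 A

1180 A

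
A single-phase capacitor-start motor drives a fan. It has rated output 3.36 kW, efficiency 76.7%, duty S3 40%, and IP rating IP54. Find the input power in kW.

P_out = 3360 W
P_in = P_out/η = 3360/0.767 = 4381 W = 4.38 kW

4.38 kW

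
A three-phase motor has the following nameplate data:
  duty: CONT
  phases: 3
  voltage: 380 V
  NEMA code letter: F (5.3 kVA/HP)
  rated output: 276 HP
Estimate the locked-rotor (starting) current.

2220 A

S_LR = 5.3 × 276 = 1462.8 kVA
I_LR = S_LR/(√3·V_L) = 1462800/(1.732×380) = 2220 A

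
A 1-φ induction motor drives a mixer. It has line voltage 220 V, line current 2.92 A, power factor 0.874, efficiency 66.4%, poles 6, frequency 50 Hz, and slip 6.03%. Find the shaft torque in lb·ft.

P_in = V·I·cosφ = 220 × 2.92 × 0.874 = 561 W
P_out = η·P_in = 0.664 × 561 = 373 W
n_s = 120×50/6 = 1000 rpm; n = 1000×(1−0.0603) = 940 rpm
ω = 2π×940/60 = 98.44 rad/s
τ = P_out/ω = 373/98.44 = 3.789 N·m
In lb·ft: 3.789/1.356 = 2.79 lb·ft

2.79 lb·ft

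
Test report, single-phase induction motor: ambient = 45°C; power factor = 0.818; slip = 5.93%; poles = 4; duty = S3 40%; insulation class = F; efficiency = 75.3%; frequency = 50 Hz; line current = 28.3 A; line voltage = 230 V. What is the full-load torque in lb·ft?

P_in = V·I·cosφ = 230 × 28.3 × 0.818 = 5324 W
P_out = η·P_in = 0.753 × 5324 = 4009 W
n_s = 120×50/4 = 1500 rpm; n = 1500×(1−0.0593) = 1411 rpm
ω = 2π×1411/60 = 147.8 rad/s
τ = P_out/ω = 4009/147.8 = 27.12 N·m
In lb·ft: 27.12/1.356 = 20 lb·ft

20 lb·ft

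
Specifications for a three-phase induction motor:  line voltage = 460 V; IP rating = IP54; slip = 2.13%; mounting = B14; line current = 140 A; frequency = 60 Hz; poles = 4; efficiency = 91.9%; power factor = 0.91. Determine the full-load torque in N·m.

506 N·m

P_in = √3·V·I·cosφ = 1.732 × 460 × 140 × 0.91 = 101502 W
P_out = η·P_in = 0.919 × 101502 = 93280 W
n_s = 120×60/4 = 1800 rpm; n = 1800×(1−0.0213) = 1762 rpm
ω = 2π×1762/60 = 184.5 rad/s
τ = P_out/ω = 93280/184.5 = 506 N·m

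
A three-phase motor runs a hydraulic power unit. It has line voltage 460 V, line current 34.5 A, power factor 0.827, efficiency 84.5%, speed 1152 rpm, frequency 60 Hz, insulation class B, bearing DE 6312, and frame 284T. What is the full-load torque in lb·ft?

117 lb·ft

P_in = √3·V·I·cosφ = 1.732 × 460 × 34.5 × 0.827 = 22732 W
P_out = η·P_in = 0.845 × 22732 = 19209 W
n = 1152 rpm
ω = 2π×1152/60 = 120.6 rad/s
τ = P_out/ω = 19209/120.6 = 159.3 N·m
In lb·ft: 159.3/1.356 = 117 lb·ft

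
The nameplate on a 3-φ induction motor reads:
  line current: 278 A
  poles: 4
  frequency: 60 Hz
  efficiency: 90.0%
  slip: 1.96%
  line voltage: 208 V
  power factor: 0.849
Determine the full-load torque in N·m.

414 N·m

P_in = √3·V·I·cosφ = 1.732 × 208 × 278 × 0.849 = 85028 W
P_out = η·P_in = 0.9 × 85028 = 76525 W
n_s = 120×60/4 = 1800 rpm; n = 1800×(1−0.0196) = 1765 rpm
ω = 2π×1765/60 = 184.8 rad/s
τ = P_out/ω = 76525/184.8 = 414 N·m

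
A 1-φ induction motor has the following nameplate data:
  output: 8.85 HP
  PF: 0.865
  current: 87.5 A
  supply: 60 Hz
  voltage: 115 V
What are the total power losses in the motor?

P_in = V·I·cosφ = 115×87.5×0.865 = 8704 W
P_out = 8.85×746 = 6602 W
Losses = P_in − P_out = 8704 − 6602 = 2102 W

2.1 kW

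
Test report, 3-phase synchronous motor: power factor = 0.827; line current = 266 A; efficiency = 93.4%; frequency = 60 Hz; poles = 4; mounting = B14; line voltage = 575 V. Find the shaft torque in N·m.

1090 N·m

P_in = √3·V·I·cosφ = 1.732 × 575 × 266 × 0.827 = 219080 W
P_out = η·P_in = 0.934 × 219080 = 204621 W
n = n_s = 120×60/4 = 1800 rpm (synchronous)
ω = 2π×1800/60 = 188.5 rad/s
τ = P_out/ω = 204621/188.5 = 1090 N·m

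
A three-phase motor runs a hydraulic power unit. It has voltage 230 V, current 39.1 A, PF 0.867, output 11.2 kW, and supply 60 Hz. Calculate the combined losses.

P_in = √3·V·I·cosφ = 1.732×230×39.1×0.867 = 13504 W
P_out = 11200 W
Losses = P_in − P_out = 13504 − 11200 = 2304 W

2300 W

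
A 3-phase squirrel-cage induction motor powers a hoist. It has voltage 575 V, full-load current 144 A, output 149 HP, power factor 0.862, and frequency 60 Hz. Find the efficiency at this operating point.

P_out = 149 × 746 = 111154 W
P_in = √3·V_L·I_L·cosφ = 1.732 × 575 × 144 × 0.862 = 123619 W
η = P_out / P_in = 111154 / 123619 = 0.899 = 89.9%

89.9 %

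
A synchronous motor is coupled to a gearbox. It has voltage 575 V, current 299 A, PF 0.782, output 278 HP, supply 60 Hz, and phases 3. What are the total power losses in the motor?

P_in = √3·V·I·cosφ = 1.732×575×299×0.782 = 232859 W
P_out = 278×746 = 207388 W
Losses = P_in − P_out = 232859 − 207388 = 25471 W

25500 W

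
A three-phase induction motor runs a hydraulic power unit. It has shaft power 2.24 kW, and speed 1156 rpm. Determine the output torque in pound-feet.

13.6 lb·ft

ω = 2π × 1156/60 = 121.1 rad/s
τ = P/ω = 2240/121.1 = 18.5 N·m
In lb·ft: 18.5/1.356 = 13.6 lb·ft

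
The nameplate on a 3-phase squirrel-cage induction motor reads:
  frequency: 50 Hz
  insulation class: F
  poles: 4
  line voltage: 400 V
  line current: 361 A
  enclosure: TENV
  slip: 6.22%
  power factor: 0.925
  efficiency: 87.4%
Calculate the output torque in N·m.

1370 N·m

P_in = √3·V·I·cosφ = 1.732 × 400 × 361 × 0.925 = 231343 W
P_out = η·P_in = 0.874 × 231343 = 202194 W
n_s = 120×50/4 = 1500 rpm; n = 1500×(1−0.0622) = 1407 rpm
ω = 2π×1407/60 = 147.3 rad/s
τ = P_out/ω = 202194/147.3 = 1370 N·m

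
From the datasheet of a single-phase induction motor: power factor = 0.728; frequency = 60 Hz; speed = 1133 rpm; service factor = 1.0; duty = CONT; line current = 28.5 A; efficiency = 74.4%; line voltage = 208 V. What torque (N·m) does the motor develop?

27.1 N·m

P_in = V·I·cosφ = 208 × 28.5 × 0.728 = 4316 W
P_out = η·P_in = 0.744 × 4316 = 3211 W
n = 1133 rpm
ω = 2π×1133/60 = 118.6 rad/s
τ = P_out/ω = 3211/118.6 = 27.1 N·m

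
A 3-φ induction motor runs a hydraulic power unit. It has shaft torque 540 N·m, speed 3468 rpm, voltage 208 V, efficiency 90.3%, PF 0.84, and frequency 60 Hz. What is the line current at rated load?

718 A

ω = 2π×3468/60 = 363.2 rad/s; P_out = τω = 540 × 363.2 = 196128 W
P_in = P_out / η = 196128 / 0.903 = 217196 W
I_L = P_in / (√3·V_L·cosφ) = 217196 / (1.732 × 208 × 0.84) = 718 A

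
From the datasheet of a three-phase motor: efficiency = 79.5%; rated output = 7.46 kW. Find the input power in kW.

9.38 kW

P_out = 7460 W
P_in = P_out/η = 7460/0.795 = 9384 W = 9.38 kW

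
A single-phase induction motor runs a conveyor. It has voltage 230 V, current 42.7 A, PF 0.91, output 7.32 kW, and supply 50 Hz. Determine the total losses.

1.62 kW

P_in = V·I·cosφ = 230×42.7×0.91 = 8937 W
P_out = 7320 W
Losses = P_in − P_out = 8937 − 7320 = 1617 W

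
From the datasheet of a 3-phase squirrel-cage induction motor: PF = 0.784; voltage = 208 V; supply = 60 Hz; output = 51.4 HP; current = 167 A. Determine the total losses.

8.82 kW

P_in = √3·V·I·cosφ = 1.732×208×167×0.784 = 47168 W
P_out = 51.4×746 = 38344 W
Losses = P_in − P_out = 47168 − 38344 = 8824 W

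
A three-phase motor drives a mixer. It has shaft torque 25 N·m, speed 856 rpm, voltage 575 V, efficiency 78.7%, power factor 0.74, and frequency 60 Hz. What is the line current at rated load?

3.86 A

ω = 2π×856/60 = 89.64 rad/s; P_out = τω = 25 × 89.64 = 2241 W
P_in = P_out / η = 2241 / 0.787 = 2848 W
I_L = P_in / (√3·V_L·cosφ) = 2848 / (1.732 × 575 × 0.74) = 3.86 A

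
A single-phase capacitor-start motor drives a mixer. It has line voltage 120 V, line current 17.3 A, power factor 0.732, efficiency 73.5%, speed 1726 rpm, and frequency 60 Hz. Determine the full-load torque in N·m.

6.18 N·m

P_in = V·I·cosφ = 120 × 17.3 × 0.732 = 1520 W
P_out = η·P_in = 0.735 × 1520 = 1117 W
n = 1726 rpm
ω = 2π×1726/60 = 180.7 rad/s
τ = P_out/ω = 1117/180.7 = 6.18 N·m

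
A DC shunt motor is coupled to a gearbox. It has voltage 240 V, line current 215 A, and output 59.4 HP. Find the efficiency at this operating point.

P_out = 59.4 × 746 = 44312 W
P_in = V·I = 240 × 215 = 51600 W
η = P_out / P_in = 44312 / 51600 = 0.859 = 85.9%

85.9 %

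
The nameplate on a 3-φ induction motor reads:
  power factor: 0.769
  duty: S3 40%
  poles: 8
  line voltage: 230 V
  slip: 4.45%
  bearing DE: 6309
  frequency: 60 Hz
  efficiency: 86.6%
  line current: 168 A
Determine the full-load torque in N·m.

P_in = √3·V·I·cosφ = 1.732 × 230 × 168 × 0.769 = 51465 W
P_out = η·P_in = 0.866 × 51465 = 44569 W
n_s = 120×60/8 = 900 rpm; n = 900×(1−0.0445) = 860 rpm
ω = 2π×860/60 = 90.06 rad/s
τ = P_out/ω = 44569/90.06 = 495 N·m

495 N·m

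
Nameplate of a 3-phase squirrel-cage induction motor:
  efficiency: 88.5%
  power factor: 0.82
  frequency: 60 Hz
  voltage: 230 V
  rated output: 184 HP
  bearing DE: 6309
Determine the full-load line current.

P_out = 184 × 746 = 137264 W
P_in = P_out / η = 137264 / 0.885 = 155101 W
I_L = P_in / (√3·V_L·cosφ) = 155101 / (1.732 × 230 × 0.82) = 475 A

475 A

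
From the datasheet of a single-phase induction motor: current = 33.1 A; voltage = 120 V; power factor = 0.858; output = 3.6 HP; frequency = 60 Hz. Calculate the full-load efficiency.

78.8 %

P_out = 3.6 × 746 = 2686 W
P_in = V·I·cosφ = 120 × 33.1 × 0.858 = 3408 W
η = P_out / P_in = 2686 / 3408 = 0.788 = 78.8%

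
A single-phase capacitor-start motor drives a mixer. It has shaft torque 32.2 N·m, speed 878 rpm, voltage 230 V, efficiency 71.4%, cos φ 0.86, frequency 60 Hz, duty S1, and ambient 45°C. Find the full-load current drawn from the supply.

ω = 2π×878/60 = 91.94 rad/s; P_out = τω = 32.2 × 91.94 = 2960 W
P_in = P_out / η = 2960 / 0.714 = 4146 W
I = P_in / (V·cosφ) = 4146 / (230 × 0.86) = 21 A

21 A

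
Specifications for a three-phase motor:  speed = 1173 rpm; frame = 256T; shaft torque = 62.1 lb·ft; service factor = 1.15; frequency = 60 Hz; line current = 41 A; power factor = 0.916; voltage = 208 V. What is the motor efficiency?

τ = 62.1 lb·ft × 1.356 = 84.21 N·m
ω = 2π × 1173/60 = 122.8 rad/s; P_out = τω = 84.21 × 122.8 = 10341 W
P_in = √3·V_L·I_L·cosφ = 1.732 × 208 × 41 × 0.916 = 13530 W
η = P_out / P_in = 10341 / 13530 = 0.764 = 76.4%

76.4 %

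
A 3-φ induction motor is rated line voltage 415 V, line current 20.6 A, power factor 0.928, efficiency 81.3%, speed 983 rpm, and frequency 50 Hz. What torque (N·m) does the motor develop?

109 N·m

P_in = √3·V·I·cosφ = 1.732 × 415 × 20.6 × 0.928 = 13741 W
P_out = η·P_in = 0.813 × 13741 = 11171 W
n = 983 rpm
ω = 2π×983/60 = 102.9 rad/s
τ = P_out/ω = 11171/102.9 = 109 N·m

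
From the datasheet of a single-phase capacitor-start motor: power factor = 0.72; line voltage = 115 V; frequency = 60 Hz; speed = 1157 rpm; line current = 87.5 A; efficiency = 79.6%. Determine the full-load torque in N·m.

47.6 N·m

P_in = V·I·cosφ = 115 × 87.5 × 0.72 = 7245 W
P_out = η·P_in = 0.796 × 7245 = 5767 W
n = 1157 rpm
ω = 2π×1157/60 = 121.2 rad/s
τ = P_out/ω = 5767/121.2 = 47.6 N·m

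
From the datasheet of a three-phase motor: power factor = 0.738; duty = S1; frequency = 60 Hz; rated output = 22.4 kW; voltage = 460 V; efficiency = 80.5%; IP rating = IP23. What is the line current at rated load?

P_out = 22.4 kW = 22400 W
P_in = P_out / η = 22400 / 0.805 = 27826 W
I_L = P_in / (√3·V_L·cosφ) = 27826 / (1.732 × 460 × 0.738) = 47.3 A

47.3 A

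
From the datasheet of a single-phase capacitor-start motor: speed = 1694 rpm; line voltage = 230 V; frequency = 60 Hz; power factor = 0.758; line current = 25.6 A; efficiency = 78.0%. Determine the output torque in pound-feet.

P_in = V·I·cosφ = 230 × 25.6 × 0.758 = 4463 W
P_out = η·P_in = 0.78 × 4463 = 3481 W
n = 1694 rpm
ω = 2π×1694/60 = 177.4 rad/s
τ = P_out/ω = 3481/177.4 = 19.62 N·m
In lb·ft: 19.62/1.356 = 14.5 lb·ft

14.5 lb·ft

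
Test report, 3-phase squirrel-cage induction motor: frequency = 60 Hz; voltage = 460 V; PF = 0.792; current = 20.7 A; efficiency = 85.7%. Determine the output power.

11.2 kW

P_in = √3·V·I·cosφ = 1.732 × 460 × 20.7 × 0.792 = 13062 W
P_out = η·P_in = 0.857 × 13062 = 11194 W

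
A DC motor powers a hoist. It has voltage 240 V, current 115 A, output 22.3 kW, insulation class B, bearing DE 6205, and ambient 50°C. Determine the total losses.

P_in = V·I = 240×115 = 27600 W
P_out = 22300 W
Losses = P_in − P_out = 27600 − 22300 = 5300 W

5.3 kW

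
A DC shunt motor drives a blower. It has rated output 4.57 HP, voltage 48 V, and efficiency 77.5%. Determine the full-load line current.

91.6 A

P_out = 4.57 × 746 = 3409 W
P_in = P_out / η = 3409 / 0.775 = 4399 W
I = P_in / V = 4399 / 48 = 91.6 A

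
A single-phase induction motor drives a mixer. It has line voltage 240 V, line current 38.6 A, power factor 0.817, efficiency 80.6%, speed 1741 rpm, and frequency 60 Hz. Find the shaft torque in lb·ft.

24.7 lb·ft

P_in = V·I·cosφ = 240 × 38.6 × 0.817 = 7569 W
P_out = η·P_in = 0.806 × 7569 = 6101 W
n = 1741 rpm
ω = 2π×1741/60 = 182.3 rad/s
τ = P_out/ω = 6101/182.3 = 33.47 N·m
In lb·ft: 33.47/1.356 = 24.7 lb·ft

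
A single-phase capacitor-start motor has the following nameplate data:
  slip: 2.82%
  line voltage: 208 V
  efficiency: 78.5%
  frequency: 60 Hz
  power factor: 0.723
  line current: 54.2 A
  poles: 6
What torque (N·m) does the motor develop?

52.4 N·m

P_in = V·I·cosφ = 208 × 54.2 × 0.723 = 8151 W
P_out = η·P_in = 0.785 × 8151 = 6399 W
n_s = 120×60/6 = 1200 rpm; n = 1200×(1−0.0282) = 1166 rpm
ω = 2π×1166/60 = 122.1 rad/s
τ = P_out/ω = 6399/122.1 = 52.4 N·m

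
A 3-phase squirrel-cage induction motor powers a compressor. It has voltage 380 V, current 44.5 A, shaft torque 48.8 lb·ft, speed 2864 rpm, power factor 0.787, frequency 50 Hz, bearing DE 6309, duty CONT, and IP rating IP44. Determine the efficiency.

τ = 48.8 lb·ft × 1.356 = 66.17 N·m
ω = 2π × 2864/60 = 299.9 rad/s; P_out = τω = 66.17 × 299.9 = 19844 W
P_in = √3·V_L·I_L·cosφ = 1.732 × 380 × 44.5 × 0.787 = 23050 W
η = P_out / P_in = 19844 / 23050 = 0.861 = 86.1%

86.1 %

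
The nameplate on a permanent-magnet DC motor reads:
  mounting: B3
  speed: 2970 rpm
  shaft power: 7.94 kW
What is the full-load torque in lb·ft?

ω = 2π × 2970/60 = 311 rad/s
τ = P/ω = 7940/311 = 25.53 N·m
In lb·ft: 25.53/1.356 = 18.8 lb·ft

18.8 lb·ft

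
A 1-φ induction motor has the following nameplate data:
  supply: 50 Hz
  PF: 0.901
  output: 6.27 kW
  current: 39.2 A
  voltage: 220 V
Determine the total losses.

1.5 kW

P_in = V·I·cosφ = 220×39.2×0.901 = 7770 W
P_out = 6270 W
Losses = P_in − P_out = 7770 − 6270 = 1500 W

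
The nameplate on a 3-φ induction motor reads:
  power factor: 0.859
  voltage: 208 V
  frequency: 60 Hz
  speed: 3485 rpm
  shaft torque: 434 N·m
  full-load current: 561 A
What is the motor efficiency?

91.2 %

ω = 2π × 3485/60 = 364.9 rad/s; P_out = τω = 434 × 364.9 = 158367 W
P_in = √3·V_L·I_L·cosφ = 1.732 × 208 × 561 × 0.859 = 173607 W
η = P_out / P_in = 158367 / 173607 = 0.912 = 91.2%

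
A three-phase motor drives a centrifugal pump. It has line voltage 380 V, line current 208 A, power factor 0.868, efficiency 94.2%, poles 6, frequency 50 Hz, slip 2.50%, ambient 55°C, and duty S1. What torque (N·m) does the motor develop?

P_in = √3·V·I·cosφ = 1.732 × 380 × 208 × 0.868 = 118827 W
P_out = η·P_in = 0.942 × 118827 = 111935 W
n_s = 120×50/6 = 1000 rpm; n = 1000×(1−0.025) = 975 rpm
ω = 2π×975/60 = 102.1 rad/s
τ = P_out/ω = 111935/102.1 = 1100 N·m

1100 N·m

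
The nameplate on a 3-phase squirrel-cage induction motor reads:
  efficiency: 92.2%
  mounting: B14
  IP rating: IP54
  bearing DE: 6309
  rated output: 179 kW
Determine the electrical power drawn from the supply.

P_out = 179000 W
P_in = P_out/η = 179000/0.922 = 194143 W = 194 kW

194 kW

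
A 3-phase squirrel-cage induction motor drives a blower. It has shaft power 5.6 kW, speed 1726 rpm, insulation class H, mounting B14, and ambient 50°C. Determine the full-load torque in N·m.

ω = 2π × 1726/60 = 180.7 rad/s
τ = P/ω = 5600/180.7 = 31 N·m

31 N·m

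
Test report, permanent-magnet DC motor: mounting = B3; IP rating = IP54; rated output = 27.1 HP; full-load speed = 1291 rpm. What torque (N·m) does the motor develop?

150 N·m

P_out = 27.1 × 746 = 20217 W
ω = 2π × 1291/60 = 135.2 rad/s
τ = P_out/ω = 20217/135.2 = 150 N·m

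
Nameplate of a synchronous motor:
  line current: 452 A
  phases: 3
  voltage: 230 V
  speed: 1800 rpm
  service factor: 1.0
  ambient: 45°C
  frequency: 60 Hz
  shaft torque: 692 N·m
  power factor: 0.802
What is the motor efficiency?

90.3 %

ω = 2π × 1800/60 = 188.5 rad/s; P_out = τω = 692 × 188.5 = 130442 W
P_in = √3·V_L·I_L·cosφ = 1.732 × 230 × 452 × 0.802 = 144407 W
η = P_out / P_in = 130442 / 144407 = 0.903 = 90.3%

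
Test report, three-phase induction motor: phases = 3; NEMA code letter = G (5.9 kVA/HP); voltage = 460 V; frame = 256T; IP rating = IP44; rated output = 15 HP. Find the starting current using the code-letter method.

S_LR = 5.9 × 15 = 88.5 kVA
I_LR = S_LR/(√3·V_L) = 88500/(1.732×460) = 111 A

111 A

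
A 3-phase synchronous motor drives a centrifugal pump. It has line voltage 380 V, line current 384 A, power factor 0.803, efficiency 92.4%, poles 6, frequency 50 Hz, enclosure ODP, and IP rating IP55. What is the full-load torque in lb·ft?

P_in = √3·V·I·cosφ = 1.732 × 380 × 384 × 0.803 = 202945 W
P_out = η·P_in = 0.924 × 202945 = 187521 W
n = n_s = 120×50/6 = 1000 rpm (synchronous)
ω = 2π×1000/60 = 104.7 rad/s
τ = P_out/ω = 187521/104.7 = 1791 N·m
In lb·ft: 1791/1.356 = 1320 lb·ft

1320 lb·ft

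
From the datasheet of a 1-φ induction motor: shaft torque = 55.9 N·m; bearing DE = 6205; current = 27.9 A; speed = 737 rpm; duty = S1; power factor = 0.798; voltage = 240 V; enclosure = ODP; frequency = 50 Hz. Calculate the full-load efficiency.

ω = 2π × 737/60 = 77.18 rad/s; P_out = τω = 55.9 × 77.18 = 4314 W
P_in = V·I·cosφ = 240 × 27.9 × 0.798 = 5343 W
η = P_out / P_in = 4314 / 5343 = 0.807 = 80.7%

80.7 %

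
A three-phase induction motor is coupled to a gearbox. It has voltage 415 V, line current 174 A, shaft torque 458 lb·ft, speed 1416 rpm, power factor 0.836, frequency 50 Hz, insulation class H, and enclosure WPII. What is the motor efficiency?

88.1 %

τ = 458 lb·ft × 1.356 = 621 N·m
ω = 2π × 1416/60 = 148.3 rad/s; P_out = τω = 621 × 148.3 = 92094 W
P_in = √3·V_L·I_L·cosφ = 1.732 × 415 × 174 × 0.836 = 104557 W
η = P_out / P_in = 92094 / 104557 = 0.881 = 88.1%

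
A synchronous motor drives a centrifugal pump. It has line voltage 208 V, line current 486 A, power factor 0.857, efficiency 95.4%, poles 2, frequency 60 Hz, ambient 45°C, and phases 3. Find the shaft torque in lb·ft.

280 lb·ft

P_in = √3·V·I·cosφ = 1.732 × 208 × 486 × 0.857 = 150047 W
P_out = η·P_in = 0.954 × 150047 = 143145 W
n = n_s = 120×60/2 = 3600 rpm (synchronous)
ω = 2π×3600/60 = 377 rad/s
τ = P_out/ω = 143145/377 = 379.7 N·m
In lb·ft: 379.7/1.356 = 280 lb·ft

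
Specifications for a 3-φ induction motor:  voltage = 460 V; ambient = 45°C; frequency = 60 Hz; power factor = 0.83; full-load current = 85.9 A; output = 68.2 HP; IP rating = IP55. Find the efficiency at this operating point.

P_out = 68.2 × 746 = 50877 W
P_in = √3·V_L·I_L·cosφ = 1.732 × 460 × 85.9 × 0.83 = 56804 W
η = P_out / P_in = 50877 / 56804 = 0.896 = 89.6%

89.6 %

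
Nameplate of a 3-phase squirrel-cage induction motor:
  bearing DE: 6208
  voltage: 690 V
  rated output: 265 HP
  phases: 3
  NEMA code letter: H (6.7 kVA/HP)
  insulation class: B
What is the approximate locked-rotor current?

1490 A

S_LR = 6.7 × 265 = 1775.5 kVA
I_LR = S_LR/(√3·V_L) = 1775500/(1.732×690) = 1490 A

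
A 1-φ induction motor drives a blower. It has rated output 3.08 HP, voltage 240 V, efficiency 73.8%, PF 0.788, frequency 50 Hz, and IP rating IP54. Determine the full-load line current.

P_out = 3.08 × 746 = 2298 W
P_in = P_out / η = 2298 / 0.738 = 3114 W
I = P_in / (V·cosφ) = 3114 / (240 × 0.788) = 16.5 A

16.5 A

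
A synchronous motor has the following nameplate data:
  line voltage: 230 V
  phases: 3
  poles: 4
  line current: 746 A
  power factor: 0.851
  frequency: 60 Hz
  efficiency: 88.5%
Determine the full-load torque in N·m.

1190 N·m

P_in = √3·V·I·cosφ = 1.732 × 230 × 746 × 0.851 = 252897 W
P_out = η·P_in = 0.885 × 252897 = 223814 W
n = n_s = 120×60/4 = 1800 rpm (synchronous)
ω = 2π×1800/60 = 188.5 rad/s
τ = P_out/ω = 223814/188.5 = 1190 N·m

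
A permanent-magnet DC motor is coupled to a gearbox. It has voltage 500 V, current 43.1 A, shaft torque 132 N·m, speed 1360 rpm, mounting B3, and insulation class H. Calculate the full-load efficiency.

87.2 %

ω = 2π × 1360/60 = 142.4 rad/s; P_out = τω = 132 × 142.4 = 18797 W
P_in = V·I = 500 × 43.1 = 21550 W
η = P_out / P_in = 18797 / 21550 = 0.872 = 87.2%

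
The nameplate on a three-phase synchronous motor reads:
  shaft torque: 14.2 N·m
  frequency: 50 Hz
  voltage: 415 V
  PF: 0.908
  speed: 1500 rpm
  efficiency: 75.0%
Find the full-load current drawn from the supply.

4.56 A

ω = 2π×1500/60 = 157.1 rad/s; P_out = τω = 14.2 × 157.1 = 2231 W
P_in = P_out / η = 2231 / 0.750 = 2975 W
I_L = P_in / (√3·V_L·cosφ) = 2975 / (1.732 × 415 × 0.908) = 4.56 A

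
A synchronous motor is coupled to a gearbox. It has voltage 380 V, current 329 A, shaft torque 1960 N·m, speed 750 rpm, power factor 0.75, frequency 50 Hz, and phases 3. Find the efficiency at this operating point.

94.8 %

ω = 2π × 750/60 = 78.54 rad/s; P_out = τω = 1960 × 78.54 = 153938 W
P_in = √3·V_L·I_L·cosφ = 1.732 × 380 × 329 × 0.75 = 162401 W
η = P_out / P_in = 153938 / 162401 = 0.948 = 94.8%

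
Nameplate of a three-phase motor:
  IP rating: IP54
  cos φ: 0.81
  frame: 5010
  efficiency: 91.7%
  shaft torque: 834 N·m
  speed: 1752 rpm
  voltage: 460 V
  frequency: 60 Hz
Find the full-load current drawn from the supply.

ω = 2π×1752/60 = 183.5 rad/s; P_out = τω = 834 × 183.5 = 153039 W
P_in = P_out / η = 153039 / 0.917 = 166891 W
I_L = P_in / (√3·V_L·cosφ) = 166891 / (1.732 × 460 × 0.81) = 259 A

259 A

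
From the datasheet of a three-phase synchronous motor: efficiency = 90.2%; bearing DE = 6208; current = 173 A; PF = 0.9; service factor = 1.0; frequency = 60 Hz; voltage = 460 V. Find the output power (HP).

150 HP

P_in = √3·V·I·cosφ = 1.732 × 460 × 173 × 0.9 = 124049 W
P_out = η·P_in = 0.902 × 124049 = 111892 W
= 111892/746 = 150 HP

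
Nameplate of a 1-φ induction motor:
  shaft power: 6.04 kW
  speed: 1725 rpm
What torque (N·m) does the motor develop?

33.4 N·m

ω = 2π × 1725/60 = 180.6 rad/s
τ = P/ω = 6040/180.6 = 33.4 N·m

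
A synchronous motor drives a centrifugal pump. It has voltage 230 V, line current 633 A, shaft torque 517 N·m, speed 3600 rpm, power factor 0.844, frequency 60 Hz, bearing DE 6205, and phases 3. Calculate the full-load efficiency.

ω = 2π × 3600/60 = 377 rad/s; P_out = τω = 517 × 377 = 194909 W
P_in = √3·V_L·I_L·cosφ = 1.732 × 230 × 633 × 0.844 = 212825 W
η = P_out / P_in = 194909 / 212825 = 0.916 = 91.6%

91.6 %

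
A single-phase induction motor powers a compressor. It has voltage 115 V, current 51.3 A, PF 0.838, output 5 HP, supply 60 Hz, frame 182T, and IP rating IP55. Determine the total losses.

P_in = V·I·cosφ = 115×51.3×0.838 = 4944 W
P_out = 5×746 = 3730 W
Losses = P_in − P_out = 4944 − 3730 = 1214 W

1210 W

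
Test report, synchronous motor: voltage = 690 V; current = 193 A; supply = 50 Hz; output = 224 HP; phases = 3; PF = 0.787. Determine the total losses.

P_in = √3·V·I·cosφ = 1.732×690×193×0.787 = 181522 W
P_out = 224×746 = 167104 W
Losses = P_in − P_out = 181522 − 167104 = 14418 W

14400 W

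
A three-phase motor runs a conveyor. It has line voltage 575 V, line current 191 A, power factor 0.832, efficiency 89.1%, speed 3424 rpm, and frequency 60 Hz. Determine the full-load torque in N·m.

393 N·m

P_in = √3·V·I·cosφ = 1.732 × 575 × 191 × 0.832 = 158260 W
P_out = η·P_in = 0.891 × 158260 = 141010 W
n = 3424 rpm
ω = 2π×3424/60 = 358.6 rad/s
τ = P_out/ω = 141010/358.6 = 393 N·m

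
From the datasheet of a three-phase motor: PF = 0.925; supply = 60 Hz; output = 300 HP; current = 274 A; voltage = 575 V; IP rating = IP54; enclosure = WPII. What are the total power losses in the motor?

P_in = √3·V·I·cosφ = 1.732×575×274×0.925 = 252411 W
P_out = 300×746 = 223800 W
Losses = P_in − P_out = 252411 − 223800 = 28611 W

28.6 kW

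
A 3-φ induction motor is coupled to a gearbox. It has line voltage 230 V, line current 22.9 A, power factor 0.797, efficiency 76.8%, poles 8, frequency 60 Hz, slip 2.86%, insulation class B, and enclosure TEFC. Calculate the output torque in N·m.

P_in = √3·V·I·cosφ = 1.732 × 230 × 22.9 × 0.797 = 7271 W
P_out = η·P_in = 0.768 × 7271 = 5584 W
n_s = 120×60/8 = 900 rpm; n = 900×(1−0.0286) = 874 rpm
ω = 2π×874/60 = 91.53 rad/s
τ = P_out/ω = 5584/91.53 = 61 N·m

61 N·m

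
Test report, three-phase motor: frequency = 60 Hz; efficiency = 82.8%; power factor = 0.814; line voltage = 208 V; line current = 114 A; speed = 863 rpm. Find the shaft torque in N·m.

P_in = √3·V·I·cosφ = 1.732 × 208 × 114 × 0.814 = 33430 W
P_out = η·P_in = 0.828 × 33430 = 27680 W
n = 863 rpm
ω = 2π×863/60 = 90.37 rad/s
τ = P_out/ω = 27680/90.37 = 306 N·m

306 N·m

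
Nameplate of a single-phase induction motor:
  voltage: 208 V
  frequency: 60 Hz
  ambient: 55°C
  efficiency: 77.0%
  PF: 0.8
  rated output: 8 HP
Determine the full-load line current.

P_out = 8 × 746 = 5968 W
P_in = P_out / η = 5968 / 0.770 = 7751 W
I = P_in / (V·cosφ) = 7751 / (208 × 0.8) = 46.6 A

46.6 A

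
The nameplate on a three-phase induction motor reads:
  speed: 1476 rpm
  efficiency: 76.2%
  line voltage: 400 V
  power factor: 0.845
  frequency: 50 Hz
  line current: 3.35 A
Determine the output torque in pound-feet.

P_in = √3·V·I·cosφ = 1.732 × 400 × 3.35 × 0.845 = 1961 W
P_out = η·P_in = 0.762 × 1961 = 1494 W
n = 1476 rpm
ω = 2π×1476/60 = 154.6 rad/s
τ = P_out/ω = 1494/154.6 = 9.664 N·m
In lb·ft: 9.664/1.356 = 7.13 lb·ft

7.13 lb·ft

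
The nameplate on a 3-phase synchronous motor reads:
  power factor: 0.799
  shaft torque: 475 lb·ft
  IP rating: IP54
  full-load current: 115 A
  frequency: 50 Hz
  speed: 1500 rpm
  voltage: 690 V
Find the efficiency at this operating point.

τ = 475 lb·ft × 1.356 = 644.1 N·m
ω = 2π × 1500/60 = 157.1 rad/s; P_out = τω = 644.1 × 157.1 = 101188 W
P_in = √3·V_L·I_L·cosφ = 1.732 × 690 × 115 × 0.799 = 109810 W
η = P_out / P_in = 101188 / 109810 = 0.921 = 92.1%

92.1 %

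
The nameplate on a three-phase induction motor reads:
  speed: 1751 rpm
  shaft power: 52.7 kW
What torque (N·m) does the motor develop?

ω = 2π × 1751/60 = 183.4 rad/s
τ = P/ω = 52700/183.4 = 287 N·m

287 N·m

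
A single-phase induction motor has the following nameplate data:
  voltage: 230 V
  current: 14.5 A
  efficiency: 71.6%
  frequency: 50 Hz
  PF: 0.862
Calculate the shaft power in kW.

P_in = V·I·cosφ = 230 × 14.5 × 0.862 = 2875 W
P_out = η·P_in = 0.716 × 2875 = 2059 W

2.06 kW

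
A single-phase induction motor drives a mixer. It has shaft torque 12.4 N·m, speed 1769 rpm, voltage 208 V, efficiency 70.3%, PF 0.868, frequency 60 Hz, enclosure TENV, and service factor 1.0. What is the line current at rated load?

18.1 A

ω = 2π×1769/60 = 185.2 rad/s; P_out = τω = 12.4 × 185.2 = 2296 W
P_in = P_out / η = 2296 / 0.703 = 3266 W
I = P_in / (V·cosφ) = 3266 / (208 × 0.868) = 18.1 A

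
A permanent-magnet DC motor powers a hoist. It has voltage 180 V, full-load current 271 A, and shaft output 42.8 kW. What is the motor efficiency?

P_out = 42.8 kW = 42800 W
P_in = V·I = 180 × 271 = 48780 W
η = P_out / P_in = 42800 / 48780 = 0.877 = 87.7%

87.7 %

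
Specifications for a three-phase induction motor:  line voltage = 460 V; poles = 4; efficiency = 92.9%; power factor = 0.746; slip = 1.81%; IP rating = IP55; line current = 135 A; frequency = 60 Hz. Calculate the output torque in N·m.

403 N·m

P_in = √3·V·I·cosφ = 1.732 × 460 × 135 × 0.746 = 80238 W
P_out = η·P_in = 0.929 × 80238 = 74541 W
n_s = 120×60/4 = 1800 rpm; n = 1800×(1−0.0181) = 1767 rpm
ω = 2π×1767/60 = 185 rad/s
τ = P_out/ω = 74541/185 = 403 N·m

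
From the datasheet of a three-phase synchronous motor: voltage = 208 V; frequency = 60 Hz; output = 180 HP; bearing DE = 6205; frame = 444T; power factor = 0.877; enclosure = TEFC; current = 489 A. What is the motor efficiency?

P_out = 180 × 746 = 134280 W
P_in = √3·V_L·I_L·cosφ = 1.732 × 208 × 489 × 0.877 = 154497 W
η = P_out / P_in = 134280 / 154497 = 0.869 = 86.9%

86.9 %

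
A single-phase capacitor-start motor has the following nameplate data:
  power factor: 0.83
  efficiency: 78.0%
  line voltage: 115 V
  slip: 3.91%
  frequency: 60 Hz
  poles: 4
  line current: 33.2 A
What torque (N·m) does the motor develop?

13.6 N·m

P_in = V·I·cosφ = 115 × 33.2 × 0.83 = 3169 W
P_out = η·P_in = 0.78 × 3169 = 2472 W
n_s = 120×60/4 = 1800 rpm; n = 1800×(1−0.0391) = 1730 rpm
ω = 2π×1730/60 = 181.2 rad/s
τ = P_out/ω = 2472/181.2 = 13.6 N·m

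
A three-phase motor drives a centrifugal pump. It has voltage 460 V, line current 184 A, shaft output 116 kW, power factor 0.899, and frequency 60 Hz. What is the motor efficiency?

88.0 %

P_out = 116 kW = 116000 W
P_in = √3·V_L·I_L·cosφ = 1.732 × 460 × 184 × 0.899 = 131790 W
η = P_out / P_in = 116000 / 131790 = 0.880 = 88.0%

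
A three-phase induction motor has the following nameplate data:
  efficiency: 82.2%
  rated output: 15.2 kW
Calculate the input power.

18.5 kW

P_out = 15200 W
P_in = P_out/η = 15200/0.822 = 18491 W = 18.5 kW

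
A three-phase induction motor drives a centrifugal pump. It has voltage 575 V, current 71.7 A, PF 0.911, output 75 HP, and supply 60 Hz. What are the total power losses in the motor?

9100 W

P_in = √3·V·I·cosφ = 1.732×575×71.7×0.911 = 65051 W
P_out = 75×746 = 55950 W
Losses = P_in − P_out = 65051 − 55950 = 9101 W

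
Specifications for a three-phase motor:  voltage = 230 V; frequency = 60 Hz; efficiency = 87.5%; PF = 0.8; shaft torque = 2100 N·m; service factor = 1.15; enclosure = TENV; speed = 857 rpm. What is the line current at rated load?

676 A

ω = 2π×857/60 = 89.74 rad/s; P_out = τω = 2100 × 89.74 = 188454 W
P_in = P_out / η = 188454 / 0.875 = 215376 W
I_L = P_in / (√3·V_L·cosφ) = 215376 / (1.732 × 230 × 0.8) = 676 A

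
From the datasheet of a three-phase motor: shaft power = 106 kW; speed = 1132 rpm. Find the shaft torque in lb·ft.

660 lb·ft

ω = 2π × 1132/60 = 118.5 rad/s
τ = P/ω = 106000/118.5 = 894.5 N·m
In lb·ft: 894.5/1.356 = 660 lb·ft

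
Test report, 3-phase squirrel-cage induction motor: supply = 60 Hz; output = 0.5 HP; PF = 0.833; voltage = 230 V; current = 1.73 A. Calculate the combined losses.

201 W

P_in = √3·V·I·cosφ = 1.732×230×1.73×0.833 = 574 W
P_out = 0.5×746 = 373 W
Losses = P_in − P_out = 574 − 373 = 201 W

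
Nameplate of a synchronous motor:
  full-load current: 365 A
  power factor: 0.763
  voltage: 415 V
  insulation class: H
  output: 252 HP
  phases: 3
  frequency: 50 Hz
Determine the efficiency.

93.9 %

P_out = 252 × 746 = 187992 W
P_in = √3·V_L·I_L·cosφ = 1.732 × 415 × 365 × 0.763 = 200177 W
η = P_out / P_in = 187992 / 200177 = 0.939 = 93.9%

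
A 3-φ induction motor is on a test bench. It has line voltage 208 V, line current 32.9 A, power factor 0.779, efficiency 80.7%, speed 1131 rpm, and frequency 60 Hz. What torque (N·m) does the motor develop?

62.9 N·m

P_in = √3·V·I·cosφ = 1.732 × 208 × 32.9 × 0.779 = 9233 W
P_out = η·P_in = 0.807 × 9233 = 7451 W
n = 1131 rpm
ω = 2π×1131/60 = 118.4 rad/s
τ = P_out/ω = 7451/118.4 = 62.9 N·m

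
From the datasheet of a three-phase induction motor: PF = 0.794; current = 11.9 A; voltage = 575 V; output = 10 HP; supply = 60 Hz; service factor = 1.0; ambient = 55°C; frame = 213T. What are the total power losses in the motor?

1950 W

P_in = √3·V·I·cosφ = 1.732×575×11.9×0.794 = 9410 W
P_out = 10×746 = 7460 W
Losses = P_in − P_out = 9410 − 7460 = 1950 W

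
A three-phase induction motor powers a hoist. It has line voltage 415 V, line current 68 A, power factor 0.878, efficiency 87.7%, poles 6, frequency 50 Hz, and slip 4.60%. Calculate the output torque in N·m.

P_in = √3·V·I·cosφ = 1.732 × 415 × 68 × 0.878 = 42914 W
P_out = η·P_in = 0.877 × 42914 = 37636 W
n_s = 120×50/6 = 1000 rpm; n = 1000×(1−0.046) = 954 rpm
ω = 2π×954/60 = 99.9 rad/s
τ = P_out/ω = 37636/99.9 = 377 N·m

377 N·m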